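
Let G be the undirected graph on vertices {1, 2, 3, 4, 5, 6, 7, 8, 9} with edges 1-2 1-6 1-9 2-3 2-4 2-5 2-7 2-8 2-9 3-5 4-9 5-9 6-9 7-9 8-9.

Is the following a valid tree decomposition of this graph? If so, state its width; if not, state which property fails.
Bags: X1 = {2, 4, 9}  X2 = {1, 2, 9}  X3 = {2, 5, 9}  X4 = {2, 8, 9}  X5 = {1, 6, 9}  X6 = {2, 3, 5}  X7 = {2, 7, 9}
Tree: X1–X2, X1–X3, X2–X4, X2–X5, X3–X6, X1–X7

Checking the three conditions: (i) the bags cover all of {1, 2, 3, 4, 5, 6, 7, 8, 9}; (ii) for each edge, some bag contains both endpoints; (iii) the bags containing any fixed vertex form a subtree. All hold, so the decomposition is valid with width 3 − 1 = 2.

Yes; width 2.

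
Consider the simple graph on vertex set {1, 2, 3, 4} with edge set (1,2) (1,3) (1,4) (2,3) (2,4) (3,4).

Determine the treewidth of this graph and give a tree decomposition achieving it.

A single bag containing all 4 vertices is trivially a valid decomposition of width 3. On the other hand G contains the 4-clique {1, 2, 3, 4}. A clique must lie in a single bag of any decomposition, so no decomposition can have width below 3. Therefore the treewidth is 3.

Treewidth 3.
Bags: B1 = {1, 2, 3, 4}
Tree: (single bag)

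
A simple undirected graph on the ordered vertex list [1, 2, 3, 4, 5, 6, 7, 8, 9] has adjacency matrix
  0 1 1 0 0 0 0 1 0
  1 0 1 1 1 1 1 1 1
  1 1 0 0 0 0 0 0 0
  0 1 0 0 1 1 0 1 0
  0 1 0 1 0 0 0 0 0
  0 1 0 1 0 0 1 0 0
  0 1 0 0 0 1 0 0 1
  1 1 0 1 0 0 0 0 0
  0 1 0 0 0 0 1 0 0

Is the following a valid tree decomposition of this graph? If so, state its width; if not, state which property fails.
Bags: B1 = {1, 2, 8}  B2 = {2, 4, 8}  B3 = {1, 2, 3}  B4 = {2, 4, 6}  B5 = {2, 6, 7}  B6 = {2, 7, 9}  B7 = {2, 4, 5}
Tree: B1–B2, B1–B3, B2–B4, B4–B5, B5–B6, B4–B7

Yes; width 2.

Checking the three conditions: (i) the bags cover all of {1, 2, 3, 4, 5, 6, 7, 8, 9}; (ii) for each edge, some bag contains both endpoints; (iii) the bags containing any fixed vertex form a subtree. All hold, so the decomposition is valid with width 3 − 1 = 2.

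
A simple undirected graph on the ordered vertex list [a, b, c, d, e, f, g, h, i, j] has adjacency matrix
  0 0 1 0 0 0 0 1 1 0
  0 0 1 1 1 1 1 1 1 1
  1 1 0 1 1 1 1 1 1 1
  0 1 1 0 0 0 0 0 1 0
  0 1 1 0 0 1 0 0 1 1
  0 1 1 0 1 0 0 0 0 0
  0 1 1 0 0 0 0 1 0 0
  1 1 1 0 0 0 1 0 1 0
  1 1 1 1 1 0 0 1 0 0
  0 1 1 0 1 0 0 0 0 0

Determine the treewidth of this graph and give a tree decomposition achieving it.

Treewidth 3.
One optimal decomposition is:
Bags: B1 = {b, c, h, i}  B2 = {b, c, e, i}  B3 = {a, c, h, i}  B4 = {b, c, e, f}  B5 = {b, c, g, h}  B6 = {b, c, d, i}  B7 = {b, c, e, j}
Tree: B1–B2, B1–B3, B2–B4, B1–B5, B1–B6, B4–B7

Every bag has size at most 4, so the width is 4 − 1 = 3 and tw(G) ≤ 3. Conversely, {a, c, h, i} is a clique of size 4, and the vertices of any clique must share a bag in every tree decomposition; so some bag has ≥ 4 vertices and tw(G) ≥ 3. Therefore the treewidth is 3.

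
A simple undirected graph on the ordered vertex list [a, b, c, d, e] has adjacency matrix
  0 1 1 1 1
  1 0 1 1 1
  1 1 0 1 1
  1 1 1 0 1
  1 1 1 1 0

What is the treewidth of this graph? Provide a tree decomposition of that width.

A single bag containing all 5 vertices is trivially a valid decomposition of width 4. Conversely, {a, b, c, d, e} is a clique of size 5, and the vertices of any clique must share a bag in every tree decomposition; so some bag has ≥ 5 vertices and tw(G) ≥ 4. Hence tw(G) = 4 exactly.

Treewidth 4.
One optimal decomposition is:
Bags: B1 = {a, b, c, d, e}
Tree: (single bag)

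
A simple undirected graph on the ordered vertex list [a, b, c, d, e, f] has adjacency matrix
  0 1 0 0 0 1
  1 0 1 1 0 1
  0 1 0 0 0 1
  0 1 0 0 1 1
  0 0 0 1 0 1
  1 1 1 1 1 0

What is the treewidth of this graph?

2

A width-2 tree decomposition is:
Bags: B1 = {a, b, f}  B2 = {b, d, f}  B3 = {d, e, f}  B4 = {b, c, f}
Tree: B1–B2, B2–B3, B1–B4
Each bag holds 3 vertices, so the decomposition has width 2, which upper-bounds the treewidth. On the other hand G contains the 3-clique {d, e, f}. A clique must lie in a single bag of any decomposition, so no decomposition can have width below 2. Combining the bounds, tw(G) = 2.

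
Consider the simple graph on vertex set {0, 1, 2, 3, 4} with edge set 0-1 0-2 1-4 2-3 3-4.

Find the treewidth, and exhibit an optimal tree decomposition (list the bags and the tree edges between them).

Each bag holds 3 vertices, so the decomposition has width 2, which upper-bounds the treewidth. Since 1–4–3–2–0–1 is a cycle in G, G is not acyclic. Forests are exactly the graphs of treewidth ≤ 1, so tw(G) ≥ 2. Hence tw(G) = 2 exactly.

Treewidth 2.
One optimal decomposition is:
Bags: B1 = {1, 3, 4}  B2 = {1, 2, 3}  B3 = {0, 1, 2}
Tree: B1–B2, B2–B3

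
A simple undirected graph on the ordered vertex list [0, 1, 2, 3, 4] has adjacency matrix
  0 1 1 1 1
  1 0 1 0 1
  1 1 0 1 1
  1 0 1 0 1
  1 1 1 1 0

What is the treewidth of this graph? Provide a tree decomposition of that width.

Treewidth 3.
One such decomposition:
Bags: B1 = {0, 1, 2, 4}  B2 = {0, 2, 3, 4}
Tree: B1–B2

Every bag has size at most 4, so the width is 4 − 1 = 3 and tw(G) ≤ 3. On the other hand G contains the 4-clique {0, 1, 2, 4}. A clique must lie in a single bag of any decomposition, so no decomposition can have width below 3. Combining the bounds, tw(G) = 3.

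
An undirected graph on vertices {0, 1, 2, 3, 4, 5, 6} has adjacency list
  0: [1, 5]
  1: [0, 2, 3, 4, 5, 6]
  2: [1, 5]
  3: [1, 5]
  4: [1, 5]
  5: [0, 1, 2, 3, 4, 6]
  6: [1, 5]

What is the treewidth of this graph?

A width-2 tree decomposition is:
Bags: B1 = {1, 4, 5}  B2 = {1, 5, 6}  B3 = {0, 1, 5}  B4 = {1, 3, 5}  B5 = {1, 2, 5}
Tree: B1–B2, B2–B3, B2–B4, B3–B5
Each bag holds 3 vertices, so the decomposition has width 2, which upper-bounds the treewidth. For the lower bound, the 3 vertices {0, 1, 5} are pairwise adjacent, and any tree decomposition puts a clique entirely inside one bag — forcing width ≥ 2. Combining the bounds, tw(G) = 2.

2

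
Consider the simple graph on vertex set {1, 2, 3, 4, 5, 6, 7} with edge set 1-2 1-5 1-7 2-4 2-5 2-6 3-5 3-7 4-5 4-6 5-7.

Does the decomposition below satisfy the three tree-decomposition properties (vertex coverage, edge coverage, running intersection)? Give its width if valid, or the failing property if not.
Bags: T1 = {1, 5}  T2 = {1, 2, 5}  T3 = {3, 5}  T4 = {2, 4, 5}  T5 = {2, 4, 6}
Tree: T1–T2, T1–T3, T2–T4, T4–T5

No — vertex 7 appears in no bag.

A tree decomposition must satisfy three properties: every vertex lies in some bag; for every edge, both endpoints lie together in some bag; and for every vertex, the bags containing it form a connected subtree. Here vertex 7 appears in no bag, so the decomposition is invalid.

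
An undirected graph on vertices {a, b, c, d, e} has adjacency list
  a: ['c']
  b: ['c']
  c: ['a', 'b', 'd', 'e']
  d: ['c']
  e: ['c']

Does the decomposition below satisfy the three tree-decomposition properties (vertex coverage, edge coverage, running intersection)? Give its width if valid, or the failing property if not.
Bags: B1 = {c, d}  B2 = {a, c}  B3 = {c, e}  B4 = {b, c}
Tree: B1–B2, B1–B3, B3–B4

Vertex coverage: the bags together contain {a, b, c, d, e}, the full vertex set. Edge coverage: each edge of G has both endpoints in at least one bag. Running intersection: for every vertex, the bags containing it form a connected subtree. All three properties hold, so this is a valid tree decomposition of width max|bag| − 1 = 1, and hence tw(G) ≤ 1.

Yes; width 1.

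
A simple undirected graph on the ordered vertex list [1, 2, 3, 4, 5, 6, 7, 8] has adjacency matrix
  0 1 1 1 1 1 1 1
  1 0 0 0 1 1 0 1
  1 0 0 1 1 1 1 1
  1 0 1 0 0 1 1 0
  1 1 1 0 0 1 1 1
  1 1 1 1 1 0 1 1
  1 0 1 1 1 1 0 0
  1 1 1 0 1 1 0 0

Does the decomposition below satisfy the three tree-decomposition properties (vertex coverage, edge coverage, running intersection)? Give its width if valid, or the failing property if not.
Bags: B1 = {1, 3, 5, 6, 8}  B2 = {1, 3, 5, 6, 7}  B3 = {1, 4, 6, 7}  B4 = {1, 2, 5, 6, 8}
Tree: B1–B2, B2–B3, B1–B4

A tree decomposition must satisfy three properties: every vertex lies in some bag; for every edge, both endpoints lie together in some bag; and for every vertex, the bags containing it form a connected subtree. Here edge (3,4) lies in no bag, so the decomposition is invalid.

No — edge (3,4) lies in no bag.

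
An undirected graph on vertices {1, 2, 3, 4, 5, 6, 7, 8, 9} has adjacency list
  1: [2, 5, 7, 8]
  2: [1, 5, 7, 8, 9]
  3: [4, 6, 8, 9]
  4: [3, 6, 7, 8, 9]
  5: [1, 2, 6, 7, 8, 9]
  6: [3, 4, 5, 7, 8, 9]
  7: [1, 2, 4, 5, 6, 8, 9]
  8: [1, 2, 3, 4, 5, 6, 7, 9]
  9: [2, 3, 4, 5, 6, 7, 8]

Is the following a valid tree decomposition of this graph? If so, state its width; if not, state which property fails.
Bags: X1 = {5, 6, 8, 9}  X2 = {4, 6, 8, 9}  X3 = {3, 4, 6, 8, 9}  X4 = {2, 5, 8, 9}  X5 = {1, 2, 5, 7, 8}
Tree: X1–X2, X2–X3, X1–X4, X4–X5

A tree decomposition must satisfy three properties: every vertex lies in some bag; for every edge, both endpoints lie together in some bag; and for every vertex, the bags containing it form a connected subtree. Here edge (7,9) lies in no bag, so the decomposition is invalid.

No — edge (7,9) lies in no bag.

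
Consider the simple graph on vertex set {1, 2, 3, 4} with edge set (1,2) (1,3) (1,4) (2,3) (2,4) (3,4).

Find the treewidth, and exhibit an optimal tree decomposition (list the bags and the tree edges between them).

Treewidth 3.
One optimal decomposition is:
Bags: B1 = {1, 2, 3, 4}
Tree: (single bag)

A single bag containing all 4 vertices is trivially a valid decomposition of width 3. Conversely, {1, 2, 3, 4} is a clique of size 4, and the vertices of any clique must share a bag in every tree decomposition; so some bag has ≥ 4 vertices and tw(G) ≥ 3. Combining the bounds, tw(G) = 3.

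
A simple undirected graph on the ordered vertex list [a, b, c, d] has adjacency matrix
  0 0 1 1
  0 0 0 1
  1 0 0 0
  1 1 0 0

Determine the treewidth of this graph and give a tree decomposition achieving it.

Treewidth 1.
One optimal decomposition is:
Bags: B1 = {b, d}  B2 = {a, d}  B3 = {a, c}
Tree: B1–B2, B2–B3

Every bag has size at most 2, so the width is 2 − 1 = 1 and tw(G) ≤ 1. Any graph with an edge has treewidth ≥ 1, and G has the edge b–d. Combining the bounds, tw(G) = 1.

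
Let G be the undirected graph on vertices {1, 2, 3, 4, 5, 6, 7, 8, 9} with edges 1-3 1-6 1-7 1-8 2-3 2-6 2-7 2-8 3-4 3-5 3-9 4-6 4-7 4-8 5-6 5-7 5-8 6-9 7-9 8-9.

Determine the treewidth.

A width-4 tree decomposition is:
Bags: B1 = {3, 5, 6, 7, 8}  B2 = {3, 4, 6, 7, 8}  B3 = {3, 6, 7, 8, 9}  B4 = {2, 3, 6, 7, 8}  B5 = {1, 3, 6, 7, 8}
Tree: B1–B2, B2–B3, B3–B4, B4–B5
Every bag has size at most 5, so the width is 5 − 1 = 4 and tw(G) ≤ 4. For the lower bound: the 5 vertex sets {5,7}, {4,6}, {3,9}, {8}, {2} are disjoint, each induces a connected subgraph, and every pair is joined by at least one edge of G. Contracting each set to a single vertex therefore yields K_{5} as a minor, and since treewidth is minor-monotone, tw(G) ≥ tw(K_{5}) = 4. Therefore the treewidth is 4.

4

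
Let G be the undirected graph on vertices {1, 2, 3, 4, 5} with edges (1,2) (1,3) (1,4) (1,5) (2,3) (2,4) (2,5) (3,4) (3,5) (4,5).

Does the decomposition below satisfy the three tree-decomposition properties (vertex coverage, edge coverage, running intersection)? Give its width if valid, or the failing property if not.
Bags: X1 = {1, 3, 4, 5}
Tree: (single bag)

A tree decomposition must satisfy three properties: every vertex lies in some bag; for every edge, both endpoints lie together in some bag; and for every vertex, the bags containing it form a connected subtree. Here vertex 2 appears in no bag, so the decomposition is invalid.

No — vertex 2 appears in no bag.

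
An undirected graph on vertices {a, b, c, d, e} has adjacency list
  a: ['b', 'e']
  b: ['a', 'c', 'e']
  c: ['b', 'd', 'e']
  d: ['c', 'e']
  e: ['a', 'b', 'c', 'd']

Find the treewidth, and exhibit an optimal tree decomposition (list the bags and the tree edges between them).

The largest bag has 3 vertices, giving width 2; this decomposition certifies tw(G) ≤ 2. Conversely, {c, d, e} is a clique of size 3, and the vertices of any clique must share a bag in every tree decomposition; so some bag has ≥ 3 vertices and tw(G) ≥ 2. Hence tw(G) = 2 exactly.

Treewidth 2.
Bags: B1 = {b, c, e}  B2 = {a, b, e}  B3 = {c, d, e}
Tree: B1–B2, B1–B3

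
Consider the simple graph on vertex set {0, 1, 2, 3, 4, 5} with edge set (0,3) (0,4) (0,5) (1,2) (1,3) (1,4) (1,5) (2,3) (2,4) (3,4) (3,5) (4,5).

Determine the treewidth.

3

A width-3 tree decomposition is:
Bags: B1 = {1, 3, 4, 5}  B2 = {1, 2, 3, 4}  B3 = {0, 3, 4, 5}
Tree: B1–B2, B1–B3
Every bag has size at most 4, so the width is 4 − 1 = 3 and tw(G) ≤ 3. Conversely, {0, 3, 4, 5} is a clique of size 4, and the vertices of any clique must share a bag in every tree decomposition; so some bag has ≥ 4 vertices and tw(G) ≥ 3. The upper and lower bounds meet at 3, so that is the treewidth.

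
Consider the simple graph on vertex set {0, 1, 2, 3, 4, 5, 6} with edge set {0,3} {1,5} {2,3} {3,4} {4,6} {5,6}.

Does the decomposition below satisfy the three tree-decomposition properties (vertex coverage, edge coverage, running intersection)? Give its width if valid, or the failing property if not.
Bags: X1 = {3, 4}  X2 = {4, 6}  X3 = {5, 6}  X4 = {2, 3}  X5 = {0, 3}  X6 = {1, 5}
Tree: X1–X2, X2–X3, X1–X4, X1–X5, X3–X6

Yes; width 1.

Every vertex of G appears in some bag (union = {0, 1, 2, 3, 4, 5, 6}); every edge is covered by a bag; and for each vertex v the set of bags containing v is connected in the bag tree. The decomposition is therefore valid. The largest bag has 2 vertices, so the width is 1.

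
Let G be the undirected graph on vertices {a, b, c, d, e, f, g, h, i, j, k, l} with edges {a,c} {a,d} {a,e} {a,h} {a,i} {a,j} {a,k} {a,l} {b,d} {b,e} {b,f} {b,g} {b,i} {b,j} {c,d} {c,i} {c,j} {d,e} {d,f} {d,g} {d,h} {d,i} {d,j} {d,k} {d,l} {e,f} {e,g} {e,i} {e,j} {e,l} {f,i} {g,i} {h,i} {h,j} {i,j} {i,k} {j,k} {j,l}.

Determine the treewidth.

A width-4 tree decomposition is:
Bags: B1 = {a, d, e, i, j}  B2 = {b, d, e, i, j}  B3 = {b, d, e, f, i}  B4 = {a, d, h, i, j}  B5 = {a, d, e, j, l}  B6 = {a, d, i, j, k}  B7 = {b, d, e, g, i}  B8 = {a, c, d, i, j}
Tree: B1–B2, B2–B3, B1–B4, B1–B5, B1–B6, B2–B7, B4–B8
Every bag has size at most 5, so the width is 5 − 1 = 4 and tw(G) ≤ 4. Conversely, {a, d, e, j, l} is a clique of size 5, and the vertices of any clique must share a bag in every tree decomposition; so some bag has ≥ 5 vertices and tw(G) ≥ 4. The upper and lower bounds meet at 4, so that is the treewidth.

4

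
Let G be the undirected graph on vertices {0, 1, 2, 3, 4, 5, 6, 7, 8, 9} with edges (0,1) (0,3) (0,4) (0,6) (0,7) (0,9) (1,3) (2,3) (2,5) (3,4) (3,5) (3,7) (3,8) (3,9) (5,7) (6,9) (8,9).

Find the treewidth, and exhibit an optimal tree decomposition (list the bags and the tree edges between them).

The largest bag has 3 vertices, giving width 2; this decomposition certifies tw(G) ≤ 2. On the other hand G contains the 3-clique {0, 1, 3}. A clique must lie in a single bag of any decomposition, so no decomposition can have width below 2. Therefore the treewidth is 2.

Treewidth 2.
Bags: B1 = {0, 3, 9}  B2 = {0, 3, 7}  B3 = {0, 1, 3}  B4 = {0, 3, 4}  B5 = {3, 5, 7}  B6 = {2, 3, 5}  B7 = {3, 8, 9}  B8 = {0, 6, 9}
Tree: B1–B2, B1–B3, B1–B4, B2–B5, B5–B6, B1–B7, B1–B8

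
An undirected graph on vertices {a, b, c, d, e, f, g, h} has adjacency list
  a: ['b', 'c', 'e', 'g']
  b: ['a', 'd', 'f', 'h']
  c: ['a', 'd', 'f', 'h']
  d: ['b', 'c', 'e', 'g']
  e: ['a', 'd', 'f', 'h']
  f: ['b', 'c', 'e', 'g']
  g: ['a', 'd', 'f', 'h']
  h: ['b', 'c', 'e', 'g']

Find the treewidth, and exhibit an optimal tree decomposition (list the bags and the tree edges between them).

Treewidth 4.
Bags: B1 = {a, b, c, e, g}  B2 = {b, c, e, f, g}  B3 = {b, c, d, e, g}  B4 = {b, c, e, g, h}
Tree: B1–B2, B2–B3, B3–B4

The largest bag has 5 vertices, giving width 4; this decomposition certifies tw(G) ≤ 4. For the lower bound: the 5 vertex sets {a,g}, {c,f}, {b,d}, {e}, {h} are disjoint, each induces a connected subgraph, and every pair is joined by at least one edge of G. Contracting each set to a single vertex therefore yields K_{5} as a minor, and since treewidth is minor-monotone, tw(G) ≥ tw(K_{5}) = 4. Combining the bounds, tw(G) = 4.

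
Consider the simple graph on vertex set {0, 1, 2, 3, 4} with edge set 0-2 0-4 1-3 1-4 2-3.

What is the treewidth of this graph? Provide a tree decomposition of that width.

Treewidth 2.
One such decomposition:
Bags: B1 = {1, 3, 4}  B2 = {2, 3, 4}  B3 = {0, 2, 4}
Tree: B1–B2, B2–B3

Every bag has size at most 3, so the width is 3 − 1 = 2 and tw(G) ≤ 2. For the lower bound, G contains the cycle 4–1–3–2–0–4, so G is not a forest; only forests have treewidth ≤ 1, hence tw(G) ≥ 2. Hence tw(G) = 2 exactly.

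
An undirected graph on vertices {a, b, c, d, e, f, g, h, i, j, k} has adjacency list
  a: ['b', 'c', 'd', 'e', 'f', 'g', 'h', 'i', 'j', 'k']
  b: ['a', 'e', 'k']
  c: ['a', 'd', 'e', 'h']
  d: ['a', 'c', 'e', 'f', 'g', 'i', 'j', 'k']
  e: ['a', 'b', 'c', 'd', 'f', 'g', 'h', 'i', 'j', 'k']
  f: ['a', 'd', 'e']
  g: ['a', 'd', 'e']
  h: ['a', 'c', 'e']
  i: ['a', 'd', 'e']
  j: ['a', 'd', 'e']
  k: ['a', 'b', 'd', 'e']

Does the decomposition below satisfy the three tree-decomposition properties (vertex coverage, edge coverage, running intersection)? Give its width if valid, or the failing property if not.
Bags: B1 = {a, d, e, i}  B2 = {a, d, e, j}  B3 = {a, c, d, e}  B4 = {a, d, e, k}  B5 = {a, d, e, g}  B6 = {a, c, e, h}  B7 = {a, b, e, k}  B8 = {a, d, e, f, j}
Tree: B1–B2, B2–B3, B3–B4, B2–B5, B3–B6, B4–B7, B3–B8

A tree decomposition must satisfy three properties: every vertex lies in some bag; for every edge, both endpoints lie together in some bag; and for every vertex, the bags containing it form a connected subtree. Here bags containing vertex j are not connected in the tree, so the decomposition is invalid.

No — bags containing vertex j are not connected in the tree.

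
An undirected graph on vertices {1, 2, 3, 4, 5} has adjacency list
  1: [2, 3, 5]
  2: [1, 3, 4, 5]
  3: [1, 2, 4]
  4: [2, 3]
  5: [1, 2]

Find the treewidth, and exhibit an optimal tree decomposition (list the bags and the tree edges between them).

Treewidth 2.
One such decomposition:
Bags: B1 = {1, 2, 3}  B2 = {1, 2, 5}  B3 = {2, 3, 4}
Tree: B1–B2, B1–B3

The largest bag has 3 vertices, giving width 2; this decomposition certifies tw(G) ≤ 2. On the other hand G contains the 3-clique {1, 2, 3}. A clique must lie in a single bag of any decomposition, so no decomposition can have width below 2. The upper and lower bounds meet at 2, so that is the treewidth.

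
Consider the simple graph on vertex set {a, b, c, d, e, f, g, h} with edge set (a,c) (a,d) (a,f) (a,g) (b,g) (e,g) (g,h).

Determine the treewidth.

A width-1 tree decomposition is:
Bags: B1 = {g, h}  B2 = {e, g}  B3 = {a, g}  B4 = {b, g}  B5 = {a, d}  B6 = {a, f}  B7 = {a, c}
Tree: B1–B2, B2–B3, B1–B4, B3–B5, B3–B6, B5–B7
Each bag holds 2 vertices, so the decomposition has width 1, which upper-bounds the treewidth. Since G has at least one edge (e.g. g–h), it is not an edgeless graph, so tw(G) ≥ 1. Combining the bounds, tw(G) = 1.

1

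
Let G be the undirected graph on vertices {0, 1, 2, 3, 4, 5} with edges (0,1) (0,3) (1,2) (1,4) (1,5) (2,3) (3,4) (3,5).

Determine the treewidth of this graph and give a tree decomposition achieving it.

Every bag has size at most 3, so the width is 3 − 1 = 2 and tw(G) ≤ 2. Since 3–0–1–2–3 is a cycle in G, G is not acyclic. Forests are exactly the graphs of treewidth ≤ 1, so tw(G) ≥ 2. Therefore the treewidth is 2.

Treewidth 2.
One optimal decomposition is:
Bags: B1 = {0, 1, 3}  B2 = {1, 2, 3}  B3 = {1, 3, 5}  B4 = {1, 3, 4}
Tree: B1–B2, B2–B3, B3–B4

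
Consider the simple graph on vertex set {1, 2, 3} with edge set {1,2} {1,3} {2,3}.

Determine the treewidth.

2

A width-2 tree decomposition is:
Bags: B1 = {1, 2, 3}
Tree: (single bag)
A single bag containing all 3 vertices is trivially a valid decomposition of width 2. Conversely, {1, 2, 3} is a clique of size 3, and the vertices of any clique must share a bag in every tree decomposition; so some bag has ≥ 3 vertices and tw(G) ≥ 2. The upper and lower bounds meet at 2, so that is the treewidth.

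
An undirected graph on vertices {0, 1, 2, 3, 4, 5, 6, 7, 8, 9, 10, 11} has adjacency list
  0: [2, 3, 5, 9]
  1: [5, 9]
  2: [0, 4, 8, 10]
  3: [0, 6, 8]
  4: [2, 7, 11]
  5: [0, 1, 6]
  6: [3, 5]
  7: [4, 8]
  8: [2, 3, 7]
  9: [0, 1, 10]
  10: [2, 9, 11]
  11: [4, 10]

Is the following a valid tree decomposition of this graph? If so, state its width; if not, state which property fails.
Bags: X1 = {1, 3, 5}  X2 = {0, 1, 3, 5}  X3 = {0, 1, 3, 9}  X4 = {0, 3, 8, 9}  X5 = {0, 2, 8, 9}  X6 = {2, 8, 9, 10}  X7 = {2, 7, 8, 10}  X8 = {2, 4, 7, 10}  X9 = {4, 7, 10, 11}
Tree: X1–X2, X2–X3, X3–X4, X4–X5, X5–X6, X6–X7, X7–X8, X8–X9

No — vertex 6 appears in no bag.

A tree decomposition must satisfy three properties: every vertex lies in some bag; for every edge, both endpoints lie together in some bag; and for every vertex, the bags containing it form a connected subtree. Here vertex 6 appears in no bag, so the decomposition is invalid.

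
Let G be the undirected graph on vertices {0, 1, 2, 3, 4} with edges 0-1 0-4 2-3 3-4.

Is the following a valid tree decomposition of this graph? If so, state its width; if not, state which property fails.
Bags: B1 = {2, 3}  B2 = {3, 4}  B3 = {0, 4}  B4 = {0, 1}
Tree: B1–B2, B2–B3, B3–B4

Yes; width 1.

Vertex coverage: the bags together contain {0, 1, 2, 3, 4}, the full vertex set. Edge coverage: each edge of G has both endpoints in at least one bag. Running intersection: for every vertex, the bags containing it form a connected subtree. All three properties hold, so this is a valid tree decomposition of width max|bag| − 1 = 1, and hence tw(G) ≤ 1.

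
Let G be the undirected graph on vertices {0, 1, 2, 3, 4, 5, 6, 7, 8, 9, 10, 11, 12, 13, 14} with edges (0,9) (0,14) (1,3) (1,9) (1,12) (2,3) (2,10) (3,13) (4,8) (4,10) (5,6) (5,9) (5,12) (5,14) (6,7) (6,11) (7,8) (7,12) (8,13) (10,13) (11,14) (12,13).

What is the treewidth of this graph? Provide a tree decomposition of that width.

Treewidth 3.
One optimal decomposition is:
Bags: B1 = {0, 9, 11, 14}  B2 = {5, 9, 11, 14}  B3 = {5, 6, 9, 11}  B4 = {1, 5, 6, 9}  B5 = {1, 5, 6, 12}  B6 = {1, 6, 7, 12}  B7 = {1, 3, 7, 12}  B8 = {3, 7, 12, 13}  B9 = {3, 7, 8, 13}  B10 = {2, 3, 8, 13}  B11 = {2, 8, 10, 13}  B12 = {2, 4, 8, 10}
Tree: B1–B2, B2–B3, B3–B4, B4–B5, B5–B6, B6–B7, B7–B8, B8–B9, B9–B10, B10–B11, B11–B12

The largest bag has 4 vertices, giving width 3; this decomposition certifies tw(G) ≤ 3. For the lower bound: the 4 vertex sets {0,11,14}, {9}, {5}, {1,6,7,12} are disjoint, each induces a connected subgraph, and every pair is joined by at least one edge of G. Contracting each set to a single vertex therefore yields K_{4} as a minor, and since treewidth is minor-monotone, tw(G) ≥ tw(K_{4}) = 3. Therefore the treewidth is 3.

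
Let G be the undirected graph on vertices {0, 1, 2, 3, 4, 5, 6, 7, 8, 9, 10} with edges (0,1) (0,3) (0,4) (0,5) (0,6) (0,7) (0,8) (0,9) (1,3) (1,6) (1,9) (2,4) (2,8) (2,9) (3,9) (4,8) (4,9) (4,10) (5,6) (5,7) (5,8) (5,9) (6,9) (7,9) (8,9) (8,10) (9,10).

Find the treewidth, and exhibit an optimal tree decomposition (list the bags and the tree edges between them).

Treewidth 3.
One such decomposition:
Bags: B1 = {0, 5, 8, 9}  B2 = {0, 5, 6, 9}  B3 = {0, 1, 6, 9}  B4 = {0, 4, 8, 9}  B5 = {0, 1, 3, 9}  B6 = {0, 5, 7, 9}  B7 = {2, 4, 8, 9}  B8 = {4, 8, 9, 10}
Tree: B1–B2, B2–B3, B1–B4, B3–B5, B2–B6, B4–B7, B4–B8

Every bag has size at most 4, so the width is 4 − 1 = 3 and tw(G) ≤ 3. On the other hand G contains the 4-clique {0, 1, 3, 9}. A clique must lie in a single bag of any decomposition, so no decomposition can have width below 3. Therefore the treewidth is 3.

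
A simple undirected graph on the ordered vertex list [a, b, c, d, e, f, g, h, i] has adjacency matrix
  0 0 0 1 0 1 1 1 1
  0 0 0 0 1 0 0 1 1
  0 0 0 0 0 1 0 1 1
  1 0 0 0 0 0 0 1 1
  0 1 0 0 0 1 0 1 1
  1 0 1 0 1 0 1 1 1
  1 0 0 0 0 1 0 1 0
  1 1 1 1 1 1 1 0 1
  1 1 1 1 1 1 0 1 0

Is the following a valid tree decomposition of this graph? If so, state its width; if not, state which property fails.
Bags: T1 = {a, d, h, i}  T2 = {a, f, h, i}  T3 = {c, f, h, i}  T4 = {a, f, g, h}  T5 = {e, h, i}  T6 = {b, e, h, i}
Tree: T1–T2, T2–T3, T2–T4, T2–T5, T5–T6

A tree decomposition must satisfy three properties: every vertex lies in some bag; for every edge, both endpoints lie together in some bag; and for every vertex, the bags containing it form a connected subtree. Here edge (f,e) lies in no bag, so the decomposition is invalid.

No — edge (f,e) lies in no bag.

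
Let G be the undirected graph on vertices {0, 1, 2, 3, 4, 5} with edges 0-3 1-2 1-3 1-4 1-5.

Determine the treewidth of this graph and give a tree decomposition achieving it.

Every bag has size at most 2, so the width is 2 − 1 = 1 and tw(G) ≤ 1. Since G has at least one edge (e.g. 1–3), it is not an edgeless graph, so tw(G) ≥ 1. Combining the bounds, tw(G) = 1.

Treewidth 1.
Bags: B1 = {1, 3}  B2 = {1, 2}  B3 = {1, 5}  B4 = {0, 3}  B5 = {1, 4}
Tree: B1–B2, B2–B3, B1–B4, B3–B5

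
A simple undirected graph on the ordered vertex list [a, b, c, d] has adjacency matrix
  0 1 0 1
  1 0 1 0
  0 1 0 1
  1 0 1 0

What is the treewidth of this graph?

A width-2 tree decomposition is:
Bags: B1 = {a, b, d}  B2 = {b, c, d}
Tree: B1–B2
Each bag holds 3 vertices, so the decomposition has width 2, which upper-bounds the treewidth. The edges b–a–d–c–b form a cycle, so G is not a tree and its treewidth is at least 2. Combining the bounds, tw(G) = 2.

2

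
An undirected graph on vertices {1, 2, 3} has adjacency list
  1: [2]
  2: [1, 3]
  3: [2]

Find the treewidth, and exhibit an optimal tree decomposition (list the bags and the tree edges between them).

Treewidth 1.
One such decomposition:
Bags: B1 = {1, 2}  B2 = {2, 3}
Tree: B1–B2

The largest bag has 2 vertices, giving width 1; this decomposition certifies tw(G) ≤ 1. Any graph with an edge has treewidth ≥ 1, and G has the edge 2–1. Therefore the treewidth is 1.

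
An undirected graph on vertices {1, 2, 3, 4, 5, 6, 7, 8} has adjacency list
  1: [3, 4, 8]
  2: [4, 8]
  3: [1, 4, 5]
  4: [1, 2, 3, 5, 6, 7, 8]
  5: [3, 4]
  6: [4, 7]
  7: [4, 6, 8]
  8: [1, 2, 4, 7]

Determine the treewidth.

A width-2 tree decomposition is:
Bags: B1 = {1, 3, 4}  B2 = {1, 4, 8}  B3 = {4, 7, 8}  B4 = {3, 4, 5}  B5 = {4, 6, 7}  B6 = {2, 4, 8}
Tree: B1–B2, B2–B3, B1–B4, B3–B5, B3–B6
Every bag has size at most 3, so the width is 3 − 1 = 2 and tw(G) ≤ 2. Conversely, {1, 4, 8} is a clique of size 3, and the vertices of any clique must share a bag in every tree decomposition; so some bag has ≥ 3 vertices and tw(G) ≥ 2. Combining the bounds, tw(G) = 2.

2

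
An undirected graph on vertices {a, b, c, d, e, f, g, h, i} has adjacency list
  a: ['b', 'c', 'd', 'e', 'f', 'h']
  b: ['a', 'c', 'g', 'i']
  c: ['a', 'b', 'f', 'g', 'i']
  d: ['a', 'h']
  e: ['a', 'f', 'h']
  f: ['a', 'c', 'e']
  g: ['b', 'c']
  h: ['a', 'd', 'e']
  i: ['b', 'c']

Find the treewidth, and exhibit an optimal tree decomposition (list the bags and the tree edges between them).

Treewidth 2.
One optimal decomposition is:
Bags: B1 = {a, b, c}  B2 = {b, c, i}  B3 = {a, c, f}  B4 = {a, e, f}  B5 = {a, e, h}  B6 = {a, d, h}  B7 = {b, c, g}
Tree: B1–B2, B1–B3, B3–B4, B4–B5, B5–B6, B1–B7

Every bag has size at most 3, so the width is 3 − 1 = 2 and tw(G) ≤ 2. Conversely, {b, c, g} is a clique of size 3, and the vertices of any clique must share a bag in every tree decomposition; so some bag has ≥ 3 vertices and tw(G) ≥ 2. Therefore the treewidth is 2.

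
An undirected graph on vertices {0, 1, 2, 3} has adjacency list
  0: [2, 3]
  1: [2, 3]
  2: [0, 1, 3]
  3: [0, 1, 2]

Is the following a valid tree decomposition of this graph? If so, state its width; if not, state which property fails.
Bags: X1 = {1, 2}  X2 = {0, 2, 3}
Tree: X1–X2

A tree decomposition must satisfy three properties: every vertex lies in some bag; for every edge, both endpoints lie together in some bag; and for every vertex, the bags containing it form a connected subtree. Here edge (3,1) lies in no bag, so the decomposition is invalid.

No — edge (3,1) lies in no bag.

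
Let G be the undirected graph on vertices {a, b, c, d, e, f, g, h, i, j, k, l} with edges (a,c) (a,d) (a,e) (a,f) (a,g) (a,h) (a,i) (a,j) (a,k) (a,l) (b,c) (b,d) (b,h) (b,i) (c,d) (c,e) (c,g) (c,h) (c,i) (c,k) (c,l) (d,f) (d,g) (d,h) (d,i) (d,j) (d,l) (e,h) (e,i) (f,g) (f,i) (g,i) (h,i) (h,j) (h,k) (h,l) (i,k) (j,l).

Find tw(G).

4

A width-4 tree decomposition is:
Bags: B1 = {a, c, d, h, i}  B2 = {a, c, h, i, k}  B3 = {a, c, e, h, i}  B4 = {a, c, d, g, i}  B5 = {a, c, d, h, l}  B6 = {a, d, f, g, i}  B7 = {a, d, h, j, l}  B8 = {b, c, d, h, i}
Tree: B1–B2, B1–B3, B1–B4, B1–B5, B4–B6, B5–B7, B1–B8
Every bag has size at most 5, so the width is 5 − 1 = 4 and tw(G) ≤ 4. Conversely, {a, c, d, g, i} is a clique of size 5, and the vertices of any clique must share a bag in every tree decomposition; so some bag has ≥ 5 vertices and tw(G) ≥ 4. Combining the bounds, tw(G) = 4.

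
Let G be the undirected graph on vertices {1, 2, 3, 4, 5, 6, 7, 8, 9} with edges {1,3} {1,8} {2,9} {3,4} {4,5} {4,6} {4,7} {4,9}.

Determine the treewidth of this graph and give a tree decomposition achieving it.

Treewidth 1.
One optimal decomposition is:
Bags: B1 = {4, 5}  B2 = {4, 6}  B3 = {3, 4}  B4 = {1, 3}  B5 = {1, 8}  B6 = {4, 9}  B7 = {2, 9}  B8 = {4, 7}
Tree: B1–B2, B1–B3, B3–B4, B4–B5, B2–B6, B6–B7, B6–B8

Every bag has size at most 2, so the width is 2 − 1 = 1 and tw(G) ≤ 1. Since G has at least one edge (e.g. 5–4), it is not an edgeless graph, so tw(G) ≥ 1. The upper and lower bounds meet at 1, so that is the treewidth.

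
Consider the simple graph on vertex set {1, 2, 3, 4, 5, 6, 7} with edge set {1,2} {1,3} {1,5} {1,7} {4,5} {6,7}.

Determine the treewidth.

1

A width-1 tree decomposition is:
Bags: B1 = {1, 2}  B2 = {1, 7}  B3 = {1, 5}  B4 = {1, 3}  B5 = {6, 7}  B6 = {4, 5}
Tree: B1–B2, B2–B3, B1–B4, B2–B5, B3–B6
Every bag has size at most 2, so the width is 2 − 1 = 1 and tw(G) ≤ 1. Any graph with an edge has treewidth ≥ 1, and G has the edge 1–2. Therefore the treewidth is 1.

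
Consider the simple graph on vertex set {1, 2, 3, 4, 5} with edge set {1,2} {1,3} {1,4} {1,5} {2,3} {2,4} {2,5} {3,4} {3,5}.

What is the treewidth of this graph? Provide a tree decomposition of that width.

Treewidth 3.
Bags: B1 = {1, 2, 3, 5}  B2 = {1, 2, 3, 4}
Tree: B1–B2

Each bag holds 4 vertices, so the decomposition has width 3, which upper-bounds the treewidth. On the other hand G contains the 4-clique {1, 2, 3, 4}. A clique must lie in a single bag of any decomposition, so no decomposition can have width below 3. The upper and lower bounds meet at 3, so that is the treewidth.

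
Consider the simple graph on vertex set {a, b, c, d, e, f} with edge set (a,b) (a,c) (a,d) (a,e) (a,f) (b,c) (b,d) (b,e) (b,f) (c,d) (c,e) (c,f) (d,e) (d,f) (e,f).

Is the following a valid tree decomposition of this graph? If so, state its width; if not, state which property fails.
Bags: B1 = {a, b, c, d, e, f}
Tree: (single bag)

Yes; width 5.

Every vertex of G appears in some bag (union = {a, b, c, d, e, f}); every edge is covered by a bag; and for each vertex v the set of bags containing v is connected in the bag tree. The decomposition is therefore valid. The largest bag has 6 vertices, so the width is 5.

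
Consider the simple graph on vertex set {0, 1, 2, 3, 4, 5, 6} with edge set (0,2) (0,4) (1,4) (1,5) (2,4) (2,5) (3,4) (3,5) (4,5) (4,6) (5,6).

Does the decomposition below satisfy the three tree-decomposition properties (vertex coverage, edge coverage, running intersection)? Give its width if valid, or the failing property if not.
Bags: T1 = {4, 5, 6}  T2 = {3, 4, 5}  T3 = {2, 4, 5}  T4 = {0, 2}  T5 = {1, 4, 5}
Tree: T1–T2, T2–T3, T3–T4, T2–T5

A tree decomposition must satisfy three properties: every vertex lies in some bag; for every edge, both endpoints lie together in some bag; and for every vertex, the bags containing it form a connected subtree. Here edge (4,0) lies in no bag, so the decomposition is invalid.

No — edge (4,0) lies in no bag.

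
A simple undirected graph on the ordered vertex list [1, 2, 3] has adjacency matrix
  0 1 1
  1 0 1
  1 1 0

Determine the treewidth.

A width-2 tree decomposition is:
Bags: B1 = {1, 2, 3}
Tree: (single bag)
A single bag containing all 3 vertices is trivially a valid decomposition of width 2. On the other hand G contains the 3-clique {1, 2, 3}. A clique must lie in a single bag of any decomposition, so no decomposition can have width below 2. Hence tw(G) = 2 exactly.

2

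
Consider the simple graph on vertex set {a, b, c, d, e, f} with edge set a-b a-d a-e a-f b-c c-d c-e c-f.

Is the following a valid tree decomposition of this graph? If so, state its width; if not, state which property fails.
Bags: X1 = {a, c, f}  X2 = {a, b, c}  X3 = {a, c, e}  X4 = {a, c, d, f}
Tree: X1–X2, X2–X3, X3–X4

A tree decomposition must satisfy three properties: every vertex lies in some bag; for every edge, both endpoints lie together in some bag; and for every vertex, the bags containing it form a connected subtree. Here bags containing vertex f are not connected in the tree, so the decomposition is invalid.

No — bags containing vertex f are not connected in the tree.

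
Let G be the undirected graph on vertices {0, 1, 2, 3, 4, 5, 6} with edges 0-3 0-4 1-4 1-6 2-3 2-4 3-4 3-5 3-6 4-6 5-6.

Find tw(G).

2

A width-2 tree decomposition is:
Bags: B1 = {3, 4, 6}  B2 = {1, 4, 6}  B3 = {3, 5, 6}  B4 = {0, 3, 4}  B5 = {2, 3, 4}
Tree: B1–B2, B1–B3, B1–B4, B4–B5
The largest bag has 3 vertices, giving width 2; this decomposition certifies tw(G) ≤ 2. Conversely, {1, 4, 6} is a clique of size 3, and the vertices of any clique must share a bag in every tree decomposition; so some bag has ≥ 3 vertices and tw(G) ≥ 2. Combining the bounds, tw(G) = 2.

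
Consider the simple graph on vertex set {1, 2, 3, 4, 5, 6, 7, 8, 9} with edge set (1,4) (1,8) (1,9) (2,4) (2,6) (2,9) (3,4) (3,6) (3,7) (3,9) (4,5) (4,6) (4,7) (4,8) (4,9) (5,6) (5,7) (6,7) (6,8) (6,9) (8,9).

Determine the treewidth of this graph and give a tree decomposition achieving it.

Treewidth 3.
Bags: B1 = {3, 4, 6, 9}  B2 = {4, 6, 8, 9}  B3 = {2, 4, 6, 9}  B4 = {1, 4, 8, 9}  B5 = {3, 4, 6, 7}  B6 = {4, 5, 6, 7}
Tree: B1–B2, B2–B3, B2–B4, B1–B5, B5–B6

The largest bag has 4 vertices, giving width 3; this decomposition certifies tw(G) ≤ 3. For the lower bound, the 4 vertices {1, 4, 8, 9} are pairwise adjacent, and any tree decomposition puts a clique entirely inside one bag — forcing width ≥ 3. Hence tw(G) = 3 exactly.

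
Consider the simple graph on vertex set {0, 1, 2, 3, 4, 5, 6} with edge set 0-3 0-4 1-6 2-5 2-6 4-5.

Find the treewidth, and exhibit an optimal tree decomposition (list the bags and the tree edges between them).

The largest bag has 2 vertices, giving width 1; this decomposition certifies tw(G) ≤ 1. Since G has at least one edge (e.g. 3–0), it is not an edgeless graph, so tw(G) ≥ 1. The upper and lower bounds meet at 1, so that is the treewidth.

Treewidth 1.
One such decomposition:
Bags: B1 = {0, 3}  B2 = {0, 4}  B3 = {4, 5}  B4 = {2, 5}  B5 = {2, 6}  B6 = {1, 6}
Tree: B1–B2, B2–B3, B3–B4, B4–B5, B5–B6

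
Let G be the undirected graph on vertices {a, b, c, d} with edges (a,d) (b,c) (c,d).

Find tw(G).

A width-1 tree decomposition is:
Bags: B1 = {a, d}  B2 = {c, d}  B3 = {b, c}
Tree: B1–B2, B2–B3
Each bag holds 2 vertices, so the decomposition has width 1, which upper-bounds the treewidth. G has an edge, so its treewidth is at least 1. Therefore the treewidth is 1.

1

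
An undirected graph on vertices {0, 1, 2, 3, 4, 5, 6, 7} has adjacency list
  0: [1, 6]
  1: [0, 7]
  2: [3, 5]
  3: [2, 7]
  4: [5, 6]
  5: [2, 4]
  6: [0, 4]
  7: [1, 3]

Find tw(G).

A width-2 tree decomposition is:
Bags: B1 = {0, 1, 7}  B2 = {0, 6, 7}  B3 = {4, 6, 7}  B4 = {4, 5, 7}  B5 = {2, 5, 7}  B6 = {2, 3, 7}
Tree: B1–B2, B2–B3, B3–B4, B4–B5, B5–B6
Every bag has size at most 3, so the width is 3 − 1 = 2 and tw(G) ≤ 2. The edges 7–1–0–6–4–5–2–3–7 form a cycle, so G is not a tree and its treewidth is at least 2. Combining the bounds, tw(G) = 2.

2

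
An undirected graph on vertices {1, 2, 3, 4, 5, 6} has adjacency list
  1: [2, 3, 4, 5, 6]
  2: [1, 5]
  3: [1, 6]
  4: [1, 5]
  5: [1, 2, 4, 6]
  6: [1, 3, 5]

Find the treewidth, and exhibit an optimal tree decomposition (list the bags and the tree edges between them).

Treewidth 2.
One such decomposition:
Bags: B1 = {1, 5, 6}  B2 = {1, 2, 5}  B3 = {1, 4, 5}  B4 = {1, 3, 6}
Tree: B1–B2, B1–B3, B1–B4

The largest bag has 3 vertices, giving width 2; this decomposition certifies tw(G) ≤ 2. For the lower bound, the 3 vertices {1, 3, 6} are pairwise adjacent, and any tree decomposition puts a clique entirely inside one bag — forcing width ≥ 2. The upper and lower bounds meet at 2, so that is the treewidth.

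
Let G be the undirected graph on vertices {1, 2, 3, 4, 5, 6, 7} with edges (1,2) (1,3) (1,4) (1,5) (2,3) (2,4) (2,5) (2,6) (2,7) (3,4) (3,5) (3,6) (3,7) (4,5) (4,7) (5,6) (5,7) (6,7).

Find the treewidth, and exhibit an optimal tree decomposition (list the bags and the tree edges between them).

Treewidth 4.
Bags: B1 = {2, 3, 4, 5, 7}  B2 = {1, 2, 3, 4, 5}  B3 = {2, 3, 5, 6, 7}
Tree: B1–B2, B1–B3

Each bag holds 5 vertices, so the decomposition has width 4, which upper-bounds the treewidth. On the other hand G contains the 5-clique {1, 2, 3, 4, 5}. A clique must lie in a single bag of any decomposition, so no decomposition can have width below 4. Therefore the treewidth is 4.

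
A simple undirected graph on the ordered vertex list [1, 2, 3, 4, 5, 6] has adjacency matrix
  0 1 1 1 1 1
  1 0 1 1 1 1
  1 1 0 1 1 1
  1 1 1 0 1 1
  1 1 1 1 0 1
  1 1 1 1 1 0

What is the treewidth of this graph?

5

A width-5 tree decomposition is:
Bags: B1 = {1, 2, 3, 4, 5, 6}
Tree: (single bag)
A single bag containing all 6 vertices is trivially a valid decomposition of width 5. Conversely, {1, 2, 3, 4, 5, 6} is a clique of size 6, and the vertices of any clique must share a bag in every tree decomposition; so some bag has ≥ 6 vertices and tw(G) ≥ 5. Therefore the treewidth is 5.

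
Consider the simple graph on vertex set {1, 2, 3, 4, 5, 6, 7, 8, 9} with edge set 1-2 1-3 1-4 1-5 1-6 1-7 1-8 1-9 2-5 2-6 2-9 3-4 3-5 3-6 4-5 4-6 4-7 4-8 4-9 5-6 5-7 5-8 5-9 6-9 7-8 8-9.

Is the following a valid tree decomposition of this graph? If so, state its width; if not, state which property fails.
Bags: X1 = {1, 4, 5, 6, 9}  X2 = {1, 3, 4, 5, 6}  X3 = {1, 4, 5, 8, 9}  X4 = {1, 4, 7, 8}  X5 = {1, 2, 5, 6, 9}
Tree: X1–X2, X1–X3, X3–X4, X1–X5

A tree decomposition must satisfy three properties: every vertex lies in some bag; for every edge, both endpoints lie together in some bag; and for every vertex, the bags containing it form a connected subtree. Here edge (5,7) lies in no bag, so the decomposition is invalid.

No — edge (5,7) lies in no bag.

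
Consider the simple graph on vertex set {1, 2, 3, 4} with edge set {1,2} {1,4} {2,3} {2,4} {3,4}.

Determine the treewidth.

2

A width-2 tree decomposition is:
Bags: B1 = {1, 2, 4}  B2 = {2, 3, 4}
Tree: B1–B2
The largest bag has 3 vertices, giving width 2; this decomposition certifies tw(G) ≤ 2. For the lower bound, the 3 vertices {1, 2, 4} are pairwise adjacent, and any tree decomposition puts a clique entirely inside one bag — forcing width ≥ 2. Combining the bounds, tw(G) = 2.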